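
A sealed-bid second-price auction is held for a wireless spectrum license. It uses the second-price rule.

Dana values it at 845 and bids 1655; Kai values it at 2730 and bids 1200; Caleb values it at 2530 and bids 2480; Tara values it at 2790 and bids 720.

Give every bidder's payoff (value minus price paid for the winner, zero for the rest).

Sorted high to low: Caleb 2480 > Dana 1655 > Kai 1200 > Tara 720.
Caleb has the top bid and wins; the price is the second-highest bid, 1655.
Caleb's payoff = 2530 − 1655 = 875. All other bidders lose, so their payoff is 0.

Dana 0, Kai 0, Caleb 875, Tara 0.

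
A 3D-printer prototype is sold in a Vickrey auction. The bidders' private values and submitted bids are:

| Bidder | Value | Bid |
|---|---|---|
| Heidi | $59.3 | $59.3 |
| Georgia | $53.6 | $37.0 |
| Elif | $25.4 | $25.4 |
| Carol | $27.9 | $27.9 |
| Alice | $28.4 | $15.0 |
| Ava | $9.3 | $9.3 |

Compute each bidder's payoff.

Sorted high to low: Heidi $59.3 > Georgia $37.0 > Carol $27.9 > Elif $25.4 > Alice $15.0 > Ava $9.3.
Heidi has the top bid and wins; the price is the second-highest bid, $37.0.
Heidi's payoff = $59.3 − $37.0 = $22.3. All other bidders lose, so their payoff is 0.

Payoffs: Heidi $22.3, Georgia $0.0, Elif $0.0, Carol $0.0, Alice $0.0, Ava $0.0.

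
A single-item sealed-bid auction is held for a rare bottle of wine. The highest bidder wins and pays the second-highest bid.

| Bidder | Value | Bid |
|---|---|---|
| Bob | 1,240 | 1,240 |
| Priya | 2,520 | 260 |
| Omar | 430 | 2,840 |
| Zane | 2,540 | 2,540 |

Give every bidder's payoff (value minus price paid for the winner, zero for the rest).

Sorted high to low: Omar 2,840 > Zane 2,540 > Bob 1,240 > Priya 260.
Omar has the top bid and wins; the price is the second-highest bid, 2,540.
Omar's payoff = 430 − 2,540 = -2,110. All other bidders lose, so their payoff is 0.

Bob 0, Priya 0, Omar -2,110, Zane 0.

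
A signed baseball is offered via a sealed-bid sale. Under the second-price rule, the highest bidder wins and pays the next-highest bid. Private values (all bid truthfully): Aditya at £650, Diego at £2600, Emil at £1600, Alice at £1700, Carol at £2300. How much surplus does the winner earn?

£300

Ranking the bids: Diego £2600; Carol £2300; Alice £1700; Emil £1600; Aditya £650.
Diego wins with the top bid and pays the second-highest, £2300.
Surplus = £2600 − £2300 = £300.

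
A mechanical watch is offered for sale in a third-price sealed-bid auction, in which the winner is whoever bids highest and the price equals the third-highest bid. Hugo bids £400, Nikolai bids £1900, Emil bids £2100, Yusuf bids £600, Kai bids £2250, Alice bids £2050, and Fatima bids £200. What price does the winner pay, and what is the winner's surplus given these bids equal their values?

The winner pays £2050 for a surplus of £200.

Ranking the bids: Kai £2250 > Emil £2100 > Alice £2050 > Nikolai £1900 > Yusuf £600 > Hugo £400 > Fatima £200.
Kai is the highest bidder, so Kai wins.
Under the third-price rule, the price is the third-highest bid: £2050.
Surplus = £2250 − £2050 = £200.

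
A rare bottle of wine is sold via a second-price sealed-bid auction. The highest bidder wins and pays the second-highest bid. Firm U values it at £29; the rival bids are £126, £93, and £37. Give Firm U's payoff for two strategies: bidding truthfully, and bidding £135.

(a) £0  (b) -£97

The highest competing bid is £126.
Bidding truthfully at £29: the top bid is £126 (a rival), so Firm U loses. Payoff = £0.
Bidding £135: Firm U has the top bid, wins, and pays the second-highest bid £126. Payoff = £29 − £126 = -£97.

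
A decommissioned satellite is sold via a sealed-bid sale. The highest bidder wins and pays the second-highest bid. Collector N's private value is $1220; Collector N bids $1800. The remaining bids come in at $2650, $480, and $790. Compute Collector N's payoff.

Collector N's payoff: $0.

Highest competing bid: $2650.
Collector N's bid $1800 is not the highest, so Collector N loses, pays nothing, and earns zero payoff.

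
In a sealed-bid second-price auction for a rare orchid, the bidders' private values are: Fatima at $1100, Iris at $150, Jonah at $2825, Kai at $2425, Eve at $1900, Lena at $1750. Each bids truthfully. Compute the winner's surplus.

Winner's surplus: $400.

Ranking the bids: Jonah $2825; Kai $2425; Eve $1900; Lena $1750; Fatima $1100; Iris $150.
Jonah wins with the top bid and pays the second-highest, $2425.
Surplus = $2825 − $2425 = $400.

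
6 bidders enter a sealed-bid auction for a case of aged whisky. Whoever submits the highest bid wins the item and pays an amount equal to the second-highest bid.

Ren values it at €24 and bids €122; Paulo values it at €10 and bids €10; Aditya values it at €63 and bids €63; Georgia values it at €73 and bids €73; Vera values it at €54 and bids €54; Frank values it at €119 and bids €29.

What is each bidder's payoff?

Payoffs: Ren -€49, Paulo €0, Aditya €0, Georgia €0, Vera €0, Frank €0.

Ordered from highest: Ren €122; Georgia €73; Aditya €63; Vera €54; Frank €29; Paulo €10.
Ren has the top bid and wins; the price is the second-highest bid, €73.
Ren's payoff = €24 − €73 = -€49. All other bidders lose, so their payoff is 0.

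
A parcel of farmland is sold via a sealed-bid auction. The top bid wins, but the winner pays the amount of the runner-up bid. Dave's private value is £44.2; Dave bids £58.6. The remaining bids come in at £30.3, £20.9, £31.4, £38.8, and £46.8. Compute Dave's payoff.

Highest competing bid: £46.8.
Dave's bid £58.6 is the highest overall, so Dave wins and pays the second-highest bid, £46.8.
Payoff = value − price = £44.2 − £46.8 = -£2.6.

Payoff = -£2.6.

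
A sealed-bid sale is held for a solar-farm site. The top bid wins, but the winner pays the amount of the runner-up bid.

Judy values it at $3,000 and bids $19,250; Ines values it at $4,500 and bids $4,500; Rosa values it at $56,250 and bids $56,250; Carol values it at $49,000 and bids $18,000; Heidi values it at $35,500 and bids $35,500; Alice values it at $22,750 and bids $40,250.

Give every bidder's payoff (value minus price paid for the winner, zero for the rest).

Payoffs: Judy $0, Ines $0, Rosa $16,000, Carol $0, Heidi $0, Alice $0.

Ordered from highest: Rosa $56,250, then Alice $40,250, then Heidi $35,500, then Judy $19,250, then Carol $18,000, then Ines $4,500.
Rosa has the top bid and wins; the price is the second-highest bid, $40,250.
Rosa's payoff = $56,250 − $40,250 = $16,000. All other bidders lose, so their payoff is 0.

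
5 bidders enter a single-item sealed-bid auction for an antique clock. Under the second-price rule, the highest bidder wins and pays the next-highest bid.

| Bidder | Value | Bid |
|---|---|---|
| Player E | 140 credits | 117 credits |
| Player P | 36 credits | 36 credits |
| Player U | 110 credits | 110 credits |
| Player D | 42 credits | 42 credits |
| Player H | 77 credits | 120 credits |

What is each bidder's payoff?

Sorted high to low: Player H 120 credits, then Player E 117 credits, then Player U 110 credits, then Player D 42 credits, then Player P 36 credits.
Player H has the top bid and wins; the price is the second-highest bid, 117 credits.
Player H's payoff = 77 credits − 117 credits = -40 credits. All other bidders lose, so their payoff is 0.

Payoffs: Player E 0 credits, Player P 0 credits, Player U 0 credits, Player D 0 credits, Player H -40 credits.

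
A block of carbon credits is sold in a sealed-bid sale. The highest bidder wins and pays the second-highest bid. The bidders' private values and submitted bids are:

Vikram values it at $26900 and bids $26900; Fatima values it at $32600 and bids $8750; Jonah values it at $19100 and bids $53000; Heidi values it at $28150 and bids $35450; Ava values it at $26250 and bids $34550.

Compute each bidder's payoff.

Ordered from highest: Jonah $53000, then Heidi $35450, then Ava $34550, then Vikram $26900, then Fatima $8750.
Jonah has the top bid and wins; the price is the second-highest bid, $35450.
Jonah's payoff = $19100 − $35450 = -$16350. All other bidders lose, so their payoff is 0.

Payoffs: Vikram $0, Fatima $0, Jonah -$16350, Heidi $0, Ava $0.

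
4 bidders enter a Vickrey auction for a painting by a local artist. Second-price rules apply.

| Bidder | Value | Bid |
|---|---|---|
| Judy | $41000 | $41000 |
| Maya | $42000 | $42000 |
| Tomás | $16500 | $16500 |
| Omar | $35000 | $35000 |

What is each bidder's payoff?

Payoffs: Judy $0, Maya $1000, Tomás $0, Omar $0.

Bids in descending order: Maya $42000 > Judy $41000 > Omar $35000 > Tomás $16500.
Maya has the top bid and wins; the price is the second-highest bid, $41000.
Maya's payoff = $42000 − $41000 = $1000. All other bidders lose, so their payoff is 0.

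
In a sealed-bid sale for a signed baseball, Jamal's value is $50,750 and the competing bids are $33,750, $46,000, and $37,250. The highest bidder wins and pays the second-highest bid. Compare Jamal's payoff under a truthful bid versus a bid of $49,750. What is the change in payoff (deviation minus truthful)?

The highest competing bid is $46,000.
Bidding truthfully at $50,750: Jamal has the top bid, wins, and pays the second-highest bid $46,000. Payoff = $50,750 − $46,000 = $4,750.
Bidding $49,750: Jamal has the top bid, wins, and pays the second-highest bid $46,000. Payoff = $50,750 − $46,000 = $4,750.
Change = $4,750 − $4,750 = $0.

$0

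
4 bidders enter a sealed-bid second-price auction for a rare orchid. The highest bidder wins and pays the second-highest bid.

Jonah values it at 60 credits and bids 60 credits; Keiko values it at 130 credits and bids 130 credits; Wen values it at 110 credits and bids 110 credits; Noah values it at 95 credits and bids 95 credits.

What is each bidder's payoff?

Jonah 0 credits, Keiko 20 credits, Wen 0 credits, Noah 0 credits.

Bids in descending order: Keiko 130 credits, then Wen 110 credits, then Noah 95 credits, then Jonah 60 credits.
Keiko has the top bid and wins; the price is the second-highest bid, 110 credits.
Keiko's payoff = 130 credits − 110 credits = 20 credits. All other bidders lose, so their payoff is 0.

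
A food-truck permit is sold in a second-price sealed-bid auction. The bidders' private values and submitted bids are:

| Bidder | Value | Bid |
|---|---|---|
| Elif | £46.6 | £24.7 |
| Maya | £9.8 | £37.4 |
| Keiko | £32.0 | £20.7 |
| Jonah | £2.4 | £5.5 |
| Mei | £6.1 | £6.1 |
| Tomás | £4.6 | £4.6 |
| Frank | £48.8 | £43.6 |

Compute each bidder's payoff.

Payoffs: Elif £0.0, Maya £0.0, Keiko £0.0, Jonah £0.0, Mei £0.0, Tomás £0.0, Frank £11.4.

Bids in descending order: Frank £43.6, then Maya £37.4, then Elif £24.7, then Keiko £20.7, then Mei £6.1, then Jonah £5.5, then Tomás £4.6.
Frank has the top bid and wins; the price is the second-highest bid, £37.4.
Frank's payoff = £48.8 − £37.4 = £11.4. All other bidders lose, so their payoff is 0.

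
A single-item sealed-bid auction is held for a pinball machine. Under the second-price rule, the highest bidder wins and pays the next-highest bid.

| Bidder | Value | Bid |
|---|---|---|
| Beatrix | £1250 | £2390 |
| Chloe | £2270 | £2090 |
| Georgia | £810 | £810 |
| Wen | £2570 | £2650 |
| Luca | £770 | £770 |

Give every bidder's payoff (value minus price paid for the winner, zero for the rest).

Ordered from highest: Wen £2650; Beatrix £2390; Chloe £2090; Georgia £810; Luca £770.
Wen has the top bid and wins; the price is the second-highest bid, £2390.
Wen's payoff = £2570 − £2390 = £180. All other bidders lose, so their payoff is 0.

Beatrix £0, Chloe £0, Georgia £0, Wen £180, Luca £0.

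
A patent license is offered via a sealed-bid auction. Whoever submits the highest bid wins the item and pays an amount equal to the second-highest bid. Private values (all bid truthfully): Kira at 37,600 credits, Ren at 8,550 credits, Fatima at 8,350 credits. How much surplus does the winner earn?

Winner's surplus: 29,050 credits.

Ranking the bids: Kira 37,600 credits; Ren 8,550 credits; Fatima 8,350 credits.
Kira wins with the top bid and pays the second-highest, 8,550 credits.
Surplus = 37,600 credits − 8,550 credits = 29,050 credits.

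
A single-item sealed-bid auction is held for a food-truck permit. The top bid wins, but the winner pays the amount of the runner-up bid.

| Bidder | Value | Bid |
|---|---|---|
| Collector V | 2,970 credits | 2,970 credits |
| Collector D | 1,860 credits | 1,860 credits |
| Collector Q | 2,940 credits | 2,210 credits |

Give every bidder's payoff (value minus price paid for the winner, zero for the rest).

Payoffs: Collector V 760 credits, Collector D 0 credits, Collector Q 0 credits.

Ordered from highest: Collector V 2,970 credits > Collector Q 2,210 credits > Collector D 1,860 credits.
Collector V has the top bid and wins; the price is the second-highest bid, 2,210 credits.
Collector V's payoff = 2,970 credits − 2,210 credits = 760 credits. All other bidders lose, so their payoff is 0.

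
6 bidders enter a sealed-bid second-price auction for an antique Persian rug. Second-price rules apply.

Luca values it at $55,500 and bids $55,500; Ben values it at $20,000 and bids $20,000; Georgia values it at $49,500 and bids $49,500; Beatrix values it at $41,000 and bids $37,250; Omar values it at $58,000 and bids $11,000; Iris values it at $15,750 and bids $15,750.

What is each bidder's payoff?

Payoffs: Luca $6,000, Ben $0, Georgia $0, Beatrix $0, Omar $0, Iris $0.

Bids in descending order: Luca $55,500 > Georgia $49,500 > Beatrix $37,250 > Ben $20,000 > Iris $15,750 > Omar $11,000.
Luca has the top bid and wins; the price is the second-highest bid, $49,500.
Luca's payoff = $55,500 − $49,500 = $6,000. All other bidders lose, so their payoff is 0.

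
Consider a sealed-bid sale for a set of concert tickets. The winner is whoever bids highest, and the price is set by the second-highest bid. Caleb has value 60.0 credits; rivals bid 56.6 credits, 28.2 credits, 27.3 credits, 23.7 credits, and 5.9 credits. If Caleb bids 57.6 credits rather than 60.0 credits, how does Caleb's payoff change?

The highest competing bid is 56.6 credits.
Bidding truthfully at 60.0 credits: Caleb has the top bid, wins, and pays the second-highest bid 56.6 credits. Payoff = 60.0 credits − 56.6 credits = 3.4 credits.
Bidding 57.6 credits: Caleb has the top bid, wins, and pays the second-highest bid 56.6 credits. Payoff = 60.0 credits − 56.6 credits = 3.4 credits.
Change = 3.4 credits − 3.4 credits = 0.0 credits.

Payoff change: 0.0 credits.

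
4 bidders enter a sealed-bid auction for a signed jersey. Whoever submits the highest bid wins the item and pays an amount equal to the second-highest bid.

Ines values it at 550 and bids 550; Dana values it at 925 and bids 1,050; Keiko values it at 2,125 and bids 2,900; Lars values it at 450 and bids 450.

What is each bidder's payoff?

Payoffs: Ines 0, Dana 0, Keiko 1,075, Lars 0.

Ranking the bids: Keiko 2,900, then Dana 1,050, then Ines 550, then Lars 450.
Keiko has the top bid and wins; the price is the second-highest bid, 1,050.
Keiko's payoff = 2,125 − 1,050 = 1,075. All other bidders lose, so their payoff is 0.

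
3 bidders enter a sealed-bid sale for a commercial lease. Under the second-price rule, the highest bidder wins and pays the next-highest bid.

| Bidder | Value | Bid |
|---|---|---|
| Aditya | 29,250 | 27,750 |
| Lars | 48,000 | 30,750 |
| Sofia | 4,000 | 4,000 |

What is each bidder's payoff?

Payoffs: Aditya 0, Lars 20,250, Sofia 0.

Ordered from highest: Lars 30,750 > Aditya 27,750 > Sofia 4,000.
Lars has the top bid and wins; the price is the second-highest bid, 27,750.
Lars's payoff = 48,000 − 27,750 = 20,250. All other bidders lose, so their payoff is 0.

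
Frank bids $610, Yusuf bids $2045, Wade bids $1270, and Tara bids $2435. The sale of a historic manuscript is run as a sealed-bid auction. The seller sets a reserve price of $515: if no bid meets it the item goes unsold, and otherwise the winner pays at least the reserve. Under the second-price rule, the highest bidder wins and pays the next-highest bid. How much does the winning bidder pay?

The winner pays $2045.

Ranking the bids: Tara $2435, then Yusuf $2045, then Wade $1270, then Frank $610.
Tara has the highest bid, so Tara wins.
The second-highest bid is $2045, which exceeds the reserve, so that sets the price.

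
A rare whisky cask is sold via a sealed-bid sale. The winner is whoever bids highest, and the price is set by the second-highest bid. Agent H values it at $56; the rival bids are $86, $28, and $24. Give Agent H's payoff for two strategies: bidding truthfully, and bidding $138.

The highest competing bid is $86.
Bidding truthfully at $56: the top bid is $86 (a rival), so Agent H loses. Payoff = $0.
Bidding $138: Agent H has the top bid, wins, and pays the second-highest bid $86. Payoff = $56 − $86 = -$30.
Deviating from a truthful bid can only lose payoff in a second-price auction — never gain.

Truthful: $0; alternative: -$30.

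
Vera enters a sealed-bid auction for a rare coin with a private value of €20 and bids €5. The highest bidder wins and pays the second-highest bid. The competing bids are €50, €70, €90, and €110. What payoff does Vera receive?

Highest competing bid: €110.
Vera's bid €5 is not the highest, so Vera loses, pays nothing, and earns zero payoff.

Vera's payoff: €0.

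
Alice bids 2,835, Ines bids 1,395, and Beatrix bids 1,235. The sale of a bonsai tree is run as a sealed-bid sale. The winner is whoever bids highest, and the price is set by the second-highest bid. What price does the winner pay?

1,395

Bids in descending order: Alice 2,835; Ines 1,395; Beatrix 1,235.
Alice has the highest bid, so Alice wins.
The second-highest bid is 1,395, so that is what Alice pays.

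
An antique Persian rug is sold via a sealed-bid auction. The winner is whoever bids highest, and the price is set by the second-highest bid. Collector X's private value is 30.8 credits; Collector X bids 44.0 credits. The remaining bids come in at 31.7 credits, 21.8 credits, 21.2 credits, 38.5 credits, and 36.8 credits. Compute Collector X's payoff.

Highest competing bid: 38.5 credits.
Collector X's bid 44.0 credits is the highest overall, so Collector X wins and pays the second-highest bid, 38.5 credits.
Payoff = value − price = 30.8 credits − 38.5 credits = -7.7 credits.
Overbidding won the item at a price above value — truthful bidding would have avoided this loss.

Collector X's payoff: -7.7 credits.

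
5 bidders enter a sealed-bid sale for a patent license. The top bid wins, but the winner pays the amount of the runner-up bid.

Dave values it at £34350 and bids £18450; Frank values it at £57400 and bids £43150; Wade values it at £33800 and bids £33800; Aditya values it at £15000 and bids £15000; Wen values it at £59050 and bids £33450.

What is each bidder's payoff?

Dave £0, Frank £23600, Wade £0, Aditya £0, Wen £0.

Bids in descending order: Frank £43150 > Wade £33800 > Wen £33450 > Dave £18450 > Aditya £15000.
Frank has the top bid and wins; the price is the second-highest bid, £33800.
Frank's payoff = £57400 − £33800 = £23600. All other bidders lose, so their payoff is 0.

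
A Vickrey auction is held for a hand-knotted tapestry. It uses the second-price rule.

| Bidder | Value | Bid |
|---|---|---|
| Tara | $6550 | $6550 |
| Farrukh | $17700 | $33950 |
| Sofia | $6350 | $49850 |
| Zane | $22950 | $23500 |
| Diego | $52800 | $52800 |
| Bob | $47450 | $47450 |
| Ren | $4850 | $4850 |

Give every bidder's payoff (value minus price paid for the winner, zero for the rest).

Payoffs: Tara $0, Farrukh $0, Sofia $0, Zane $0, Diego $2950, Bob $0, Ren $0.

Ranking the bids: Diego $52800; Sofia $49850; Bob $47450; Farrukh $33950; Zane $23500; Tara $6550; Ren $4850.
Diego has the top bid and wins; the price is the second-highest bid, $49850.
Diego's payoff = $52800 − $49850 = $2950. All other bidders lose, so their payoff is 0.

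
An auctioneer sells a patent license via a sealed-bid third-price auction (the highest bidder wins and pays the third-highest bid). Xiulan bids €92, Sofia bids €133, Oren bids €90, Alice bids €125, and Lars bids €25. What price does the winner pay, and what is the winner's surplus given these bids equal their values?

Price €92; surplus €41.

Sorted high to low: Sofia €133, then Alice €125, then Xiulan €92, then Oren €90, then Lars €25.
Sofia is the highest bidder, so Sofia wins.
Under the third-price rule, the price is the third-highest bid: €92.
Surplus = €133 − €92 = €41.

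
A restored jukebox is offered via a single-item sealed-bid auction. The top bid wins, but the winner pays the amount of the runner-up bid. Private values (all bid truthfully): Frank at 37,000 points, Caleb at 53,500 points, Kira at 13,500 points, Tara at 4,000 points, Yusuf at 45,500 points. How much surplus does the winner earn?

Ordered from highest: Caleb 53,500 points, then Yusuf 45,500 points, then Frank 37,000 points, then Kira 13,500 points, then Tara 4,000 points.
Caleb wins with the top bid and pays the second-highest, 45,500 points.
Surplus = 53,500 points − 45,500 points = 8,000 points.

8,000 points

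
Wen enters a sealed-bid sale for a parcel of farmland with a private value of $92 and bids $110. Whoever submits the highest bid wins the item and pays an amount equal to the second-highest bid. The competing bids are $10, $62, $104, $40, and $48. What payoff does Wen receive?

Wen's payoff: -$12.

Highest competing bid: $104.
Wen's bid $110 is the highest overall, so Wen wins and pays the second-highest bid, $104.
Payoff = value − price = $92 − $104 = -$12.
Overbidding won the item at a price above value — truthful bidding would have avoided this loss.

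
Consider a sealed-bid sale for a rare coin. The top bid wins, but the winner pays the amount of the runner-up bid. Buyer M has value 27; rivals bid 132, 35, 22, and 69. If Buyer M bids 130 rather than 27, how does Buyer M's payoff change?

The highest competing bid is 132.
Bidding truthfully at 27: the top bid is 132 (a rival), so Buyer M loses. Payoff = 0.
Bidding 130: the top bid is 132 (a rival), so Buyer M loses. Payoff = 0.
Change = 0 − 0 = 0.
The bid only affects whether you win, not the price — here both bids land on the same side of the top rival bid, so the deviation is payoff-neutral.

Payoff change: 0.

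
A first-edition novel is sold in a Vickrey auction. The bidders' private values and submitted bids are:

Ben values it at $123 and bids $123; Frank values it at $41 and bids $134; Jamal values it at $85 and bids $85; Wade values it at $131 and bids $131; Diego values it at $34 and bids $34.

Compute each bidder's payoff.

Ordered from highest: Frank $134 > Wade $131 > Ben $123 > Jamal $85 > Diego $34.
Frank has the top bid and wins; the price is the second-highest bid, $131.
Frank's payoff = $41 − $131 = -$90. All other bidders lose, so their payoff is 0.

Payoffs: Ben $0, Frank -$90, Jamal $0, Wade $0, Diego $0.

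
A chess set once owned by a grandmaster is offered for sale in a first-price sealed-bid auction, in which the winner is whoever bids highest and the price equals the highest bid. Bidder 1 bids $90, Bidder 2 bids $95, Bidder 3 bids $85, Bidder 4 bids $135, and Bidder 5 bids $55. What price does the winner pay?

Sorted high to low: Bidder 4 $135, then Bidder 2 $95, then Bidder 1 $90, then Bidder 3 $85, then Bidder 5 $55.
Bidder 4 is the highest bidder, so Bidder 4 wins.
Under the first-price rule, the price is the highest bid: $135.

The winner pays $135.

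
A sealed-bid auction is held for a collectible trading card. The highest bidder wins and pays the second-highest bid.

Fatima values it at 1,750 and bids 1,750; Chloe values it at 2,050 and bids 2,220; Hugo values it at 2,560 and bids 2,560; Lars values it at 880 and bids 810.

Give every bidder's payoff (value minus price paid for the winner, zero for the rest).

Sorted high to low: Hugo 2,560 > Chloe 2,220 > Fatima 1,750 > Lars 810.
Hugo has the top bid and wins; the price is the second-highest bid, 2,220.
Hugo's payoff = 2,560 − 2,220 = 340. All other bidders lose, so their payoff is 0.

Fatima 0, Chloe 0, Hugo 340, Lars 0.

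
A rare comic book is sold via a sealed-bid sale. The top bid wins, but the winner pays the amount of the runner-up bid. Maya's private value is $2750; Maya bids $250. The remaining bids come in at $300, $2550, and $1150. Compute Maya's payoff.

$0

Highest competing bid: $2550.
Maya's bid $250 is not the highest, so Maya loses, pays nothing, and earns zero payoff.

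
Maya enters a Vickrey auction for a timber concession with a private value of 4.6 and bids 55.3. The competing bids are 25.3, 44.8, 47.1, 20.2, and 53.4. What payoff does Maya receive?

Highest competing bid: 53.4.
Maya's bid 55.3 is the highest overall, so Maya wins and pays the second-highest bid, 53.4.
Payoff = value − price = 4.6 − 53.4 = -48.8.

Payoff = -48.8.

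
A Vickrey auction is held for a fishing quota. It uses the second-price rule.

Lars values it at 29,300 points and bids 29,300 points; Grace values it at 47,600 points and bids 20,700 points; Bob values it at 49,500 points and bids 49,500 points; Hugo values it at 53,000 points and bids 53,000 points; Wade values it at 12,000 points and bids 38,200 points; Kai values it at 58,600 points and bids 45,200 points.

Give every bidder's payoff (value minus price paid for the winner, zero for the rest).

Ordered from highest: Hugo 53,000 points; Bob 49,500 points; Kai 45,200 points; Wade 38,200 points; Lars 29,300 points; Grace 20,700 points.
Hugo has the top bid and wins; the price is the second-highest bid, 49,500 points.
Hugo's payoff = 53,000 points − 49,500 points = 3,500 points. All other bidders lose, so their payoff is 0.

Payoffs: Lars 0 points, Grace 0 points, Bob 0 points, Hugo 3,500 points, Wade 0 points, Kai 0 points.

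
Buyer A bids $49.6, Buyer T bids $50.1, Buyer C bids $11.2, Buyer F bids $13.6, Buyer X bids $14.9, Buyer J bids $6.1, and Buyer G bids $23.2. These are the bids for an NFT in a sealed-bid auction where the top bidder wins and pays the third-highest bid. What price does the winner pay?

Sorted high to low: Buyer T $50.1 > Buyer A $49.6 > Buyer G $23.2 > Buyer X $14.9 > Buyer F $13.6 > Buyer C $11.2 > Buyer J $6.1.
Buyer T is the highest bidder, so Buyer T wins.
Under the third-price rule, the price is the third-highest bid: $23.2.

Price paid: $23.2.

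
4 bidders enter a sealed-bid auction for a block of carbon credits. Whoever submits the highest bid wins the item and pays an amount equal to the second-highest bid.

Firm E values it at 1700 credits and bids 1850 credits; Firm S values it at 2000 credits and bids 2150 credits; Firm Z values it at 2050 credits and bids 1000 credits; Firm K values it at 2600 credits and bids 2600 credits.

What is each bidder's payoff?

Bids in descending order: Firm K 2600 credits > Firm S 2150 credits > Firm E 1850 credits > Firm Z 1000 credits.
Firm K has the top bid and wins; the price is the second-highest bid, 2150 credits.
Firm K's payoff = 2600 credits − 2150 credits = 450 credits. All other bidders lose, so their payoff is 0.

Payoffs: Firm E 0 credits, Firm S 0 credits, Firm Z 0 credits, Firm K 450 credits.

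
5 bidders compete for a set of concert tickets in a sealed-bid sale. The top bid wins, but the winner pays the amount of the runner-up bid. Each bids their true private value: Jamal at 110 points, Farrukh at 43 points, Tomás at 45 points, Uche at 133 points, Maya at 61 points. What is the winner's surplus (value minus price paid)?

Sorted high to low: Uche 133 points > Jamal 110 points > Maya 61 points > Tomás 45 points > Farrukh 43 points.
Uche wins with the top bid and pays the second-highest, 110 points.
Surplus = 133 points − 110 points = 23 points.

Surplus = 23 points.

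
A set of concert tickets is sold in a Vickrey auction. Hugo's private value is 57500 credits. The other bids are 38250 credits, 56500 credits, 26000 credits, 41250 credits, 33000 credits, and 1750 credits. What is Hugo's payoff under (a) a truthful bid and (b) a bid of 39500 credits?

(a) 1000 credits  (b) 0 credits

The highest competing bid is 56500 credits.
Bidding truthfully at 57500 credits: Hugo has the top bid, wins, and pays the second-highest bid 56500 credits. Payoff = 57500 credits − 56500 credits = 1000 credits.
Bidding 39500 credits: the top bid is 56500 credits (a rival), so Hugo loses. Payoff = 0 credits.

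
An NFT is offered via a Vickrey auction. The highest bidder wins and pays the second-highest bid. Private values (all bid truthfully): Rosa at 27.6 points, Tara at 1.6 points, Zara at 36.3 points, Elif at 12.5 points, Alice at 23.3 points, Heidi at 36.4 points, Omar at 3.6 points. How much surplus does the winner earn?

Ranking the bids: Heidi 36.4 points > Zara 36.3 points > Rosa 27.6 points > Alice 23.3 points > Elif 12.5 points > Omar 3.6 points > Tara 1.6 points.
Heidi wins with the top bid and pays the second-highest, 36.3 points.
Surplus = 36.4 points − 36.3 points = 0.1 points.

Surplus = 0.1 points.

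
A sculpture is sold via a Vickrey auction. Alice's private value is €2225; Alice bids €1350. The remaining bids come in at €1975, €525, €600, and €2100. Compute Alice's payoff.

Highest competing bid: €2100.
Alice's bid €1350 is not the highest, so Alice loses, pays nothing, and earns zero payoff.

Payoff = €0.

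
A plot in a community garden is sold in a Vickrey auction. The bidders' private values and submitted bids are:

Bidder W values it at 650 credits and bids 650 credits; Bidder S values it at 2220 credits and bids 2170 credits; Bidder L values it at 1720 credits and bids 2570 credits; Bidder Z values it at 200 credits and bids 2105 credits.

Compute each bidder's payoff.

Bids in descending order: Bidder L 2570 credits > Bidder S 2170 credits > Bidder Z 2105 credits > Bidder W 650 credits.
Bidder L has the top bid and wins; the price is the second-highest bid, 2170 credits.
Bidder L's payoff = 1720 credits − 2170 credits = -450 credits. All other bidders lose, so their payoff is 0.

Payoffs: Bidder W 0 credits, Bidder S 0 credits, Bidder L -450 credits, Bidder Z 0 credits.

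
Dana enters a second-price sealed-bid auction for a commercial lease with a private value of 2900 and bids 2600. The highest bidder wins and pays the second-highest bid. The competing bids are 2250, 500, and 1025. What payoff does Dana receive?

Highest competing bid: 2250.
Dana's bid 2600 is the highest overall, so Dana wins and pays the second-highest bid, 2250.
Payoff = value − price = 2900 − 2250 = 650.

650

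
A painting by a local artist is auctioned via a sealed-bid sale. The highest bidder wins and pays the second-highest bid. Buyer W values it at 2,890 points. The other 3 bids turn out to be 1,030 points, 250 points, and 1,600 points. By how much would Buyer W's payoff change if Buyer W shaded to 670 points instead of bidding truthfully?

Change in payoff: -1,290 points.

The highest competing bid is 1,600 points.
Bidding truthfully at 2,890 points: Buyer W has the top bid, wins, and pays the second-highest bid 1,600 points. Payoff = 2,890 points − 1,600 points = 1,290 points.
Bidding 670 points: the top bid is 1,600 points (a rival), so Buyer W loses. Payoff = 0 points.
Change = 0 points − 1,290 points = -1,290 points.
Deviating from a truthful bid can only lose payoff in a second-price auction — never gain.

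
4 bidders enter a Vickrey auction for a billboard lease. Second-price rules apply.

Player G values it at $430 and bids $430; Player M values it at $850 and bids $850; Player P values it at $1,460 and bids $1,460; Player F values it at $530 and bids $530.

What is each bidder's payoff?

Sorted high to low: Player P $1,460; Player M $850; Player F $530; Player G $430.
Player P has the top bid and wins; the price is the second-highest bid, $850.
Player P's payoff = $1,460 − $850 = $610. All other bidders lose, so their payoff is 0.

Player G $0, Player M $0, Player P $610, Player F $0.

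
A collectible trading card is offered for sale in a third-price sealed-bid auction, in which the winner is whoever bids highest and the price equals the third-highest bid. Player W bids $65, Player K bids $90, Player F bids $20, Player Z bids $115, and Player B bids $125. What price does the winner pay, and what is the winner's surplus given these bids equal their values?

Sorted high to low: Player B $125; Player Z $115; Player K $90; Player W $65; Player F $20.
Player B is the highest bidder, so Player B wins.
Under the third-price rule, the price is the third-highest bid: $90.
Surplus = $125 − $90 = $35.

The winner pays $90 for a surplus of $35.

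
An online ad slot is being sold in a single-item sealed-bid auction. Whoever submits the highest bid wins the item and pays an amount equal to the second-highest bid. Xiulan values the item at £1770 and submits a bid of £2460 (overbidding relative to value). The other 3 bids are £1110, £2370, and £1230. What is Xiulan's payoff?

Xiulan's payoff: -£600.

Highest competing bid: £2370.
Xiulan's bid £2460 is the highest overall, so Xiulan wins and pays the second-highest bid, £2370.
Payoff = value − price = £1770 − £2370 = -£600.
Overbidding won the item at a price above value — truthful bidding would have avoided this loss.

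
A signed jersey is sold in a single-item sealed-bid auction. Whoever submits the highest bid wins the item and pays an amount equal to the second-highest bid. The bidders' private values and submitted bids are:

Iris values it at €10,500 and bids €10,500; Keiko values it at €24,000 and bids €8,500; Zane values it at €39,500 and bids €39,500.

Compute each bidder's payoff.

Bids in descending order: Zane €39,500 > Iris €10,500 > Keiko €8,500.
Zane has the top bid and wins; the price is the second-highest bid, €10,500.
Zane's payoff = €39,500 − €10,500 = €29,000. All other bidders lose, so their payoff is 0.

Iris €0, Keiko €0, Zane €29,000.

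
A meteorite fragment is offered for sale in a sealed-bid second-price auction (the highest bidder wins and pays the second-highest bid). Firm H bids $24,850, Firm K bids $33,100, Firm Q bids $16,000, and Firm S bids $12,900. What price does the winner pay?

Bids in descending order: Firm K $33,100; Firm H $24,850; Firm Q $16,000; Firm S $12,900.
Firm K is the highest bidder, so Firm K wins.
Under the second-price rule, the price is the second-highest bid: $24,850.

$24,850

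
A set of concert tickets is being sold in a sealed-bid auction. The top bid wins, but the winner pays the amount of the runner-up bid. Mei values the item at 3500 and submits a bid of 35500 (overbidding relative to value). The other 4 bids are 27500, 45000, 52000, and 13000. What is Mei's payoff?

Highest competing bid: 52000.
Mei's bid 35500 is not the highest, so Mei loses, pays nothing, and earns zero payoff.

Payoff = 0.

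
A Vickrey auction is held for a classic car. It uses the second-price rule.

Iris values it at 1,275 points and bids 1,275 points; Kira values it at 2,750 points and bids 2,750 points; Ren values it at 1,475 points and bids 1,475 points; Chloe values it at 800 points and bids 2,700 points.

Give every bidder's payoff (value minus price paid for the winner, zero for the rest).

Payoffs: Iris 0 points, Kira 50 points, Ren 0 points, Chloe 0 points.

Bids in descending order: Kira 2,750 points > Chloe 2,700 points > Ren 1,475 points > Iris 1,275 points.
Kira has the top bid and wins; the price is the second-highest bid, 2,700 points.
Kira's payoff = 2,750 points − 2,700 points = 50 points. All other bidders lose, so their payoff is 0.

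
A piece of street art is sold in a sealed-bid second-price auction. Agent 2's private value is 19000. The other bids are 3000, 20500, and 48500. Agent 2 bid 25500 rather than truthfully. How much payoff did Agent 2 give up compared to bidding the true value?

The highest competing bid is 48500.
Bidding truthfully at 19000: the top bid is 48500 (a rival), so Agent 2 loses. Payoff = 0.
Bidding 25500: the top bid is 48500 (a rival), so Agent 2 loses. Payoff = 0.
Regret = truthful payoff − actual payoff = 0 − 0 = 0.

Regret: 0.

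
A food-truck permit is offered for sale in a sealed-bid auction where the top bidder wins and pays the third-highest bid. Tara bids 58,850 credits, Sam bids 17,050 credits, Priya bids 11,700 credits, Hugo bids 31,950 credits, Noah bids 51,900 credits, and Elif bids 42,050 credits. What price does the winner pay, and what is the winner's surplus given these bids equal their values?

Price 42,050 credits; surplus 16,800 credits.

Ordered from highest: Tara 58,850 credits, then Noah 51,900 credits, then Elif 42,050 credits, then Hugo 31,950 credits, then Sam 17,050 credits, then Priya 11,700 credits.
Tara is the highest bidder, so Tara wins.
Under the third-price rule, the price is the third-highest bid: 42,050 credits.
Surplus = 58,850 credits − 42,050 credits = 16,800 credits.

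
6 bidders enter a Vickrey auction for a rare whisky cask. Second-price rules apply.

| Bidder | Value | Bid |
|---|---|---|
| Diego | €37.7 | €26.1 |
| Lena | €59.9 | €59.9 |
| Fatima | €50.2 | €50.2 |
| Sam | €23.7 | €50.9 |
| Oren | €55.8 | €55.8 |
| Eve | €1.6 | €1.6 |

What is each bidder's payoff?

Bids in descending order: Lena €59.9; Oren €55.8; Sam €50.9; Fatima €50.2; Diego €26.1; Eve €1.6.
Lena has the top bid and wins; the price is the second-highest bid, €55.8.
Lena's payoff = €59.9 − €55.8 = €4.1. All other bidders lose, so their payoff is 0.

Diego €0.0, Lena €4.1, Fatima €0.0, Sam €0.0, Oren €0.0, Eve €0.0.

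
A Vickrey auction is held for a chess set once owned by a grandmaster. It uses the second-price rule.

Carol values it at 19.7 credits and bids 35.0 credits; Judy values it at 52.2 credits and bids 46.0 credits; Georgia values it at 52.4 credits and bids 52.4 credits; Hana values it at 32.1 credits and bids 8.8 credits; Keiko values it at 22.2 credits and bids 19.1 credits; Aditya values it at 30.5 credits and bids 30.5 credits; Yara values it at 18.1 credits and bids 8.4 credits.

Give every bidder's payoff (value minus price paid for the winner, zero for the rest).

Payoffs: Carol 0.0 credits, Judy 0.0 credits, Georgia 6.4 credits, Hana 0.0 credits, Keiko 0.0 credits, Aditya 0.0 credits, Yara 0.0 credits.

Ranking the bids: Georgia 52.4 credits; Judy 46.0 credits; Carol 35.0 credits; Aditya 30.5 credits; Keiko 19.1 credits; Hana 8.8 credits; Yara 8.4 credits.
Georgia has the top bid and wins; the price is the second-highest bid, 46.0 credits.
Georgia's payoff = 52.4 credits − 46.0 credits = 6.4 credits. All other bidders lose, so their payoff is 0.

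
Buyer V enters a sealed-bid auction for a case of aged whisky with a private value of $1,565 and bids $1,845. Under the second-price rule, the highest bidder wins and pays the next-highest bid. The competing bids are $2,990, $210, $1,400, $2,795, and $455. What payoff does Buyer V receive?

Highest competing bid: $2,990.
Buyer V's bid $1,845 is not the highest, so Buyer V loses, pays nothing, and earns zero payoff.

Buyer V's payoff: $0.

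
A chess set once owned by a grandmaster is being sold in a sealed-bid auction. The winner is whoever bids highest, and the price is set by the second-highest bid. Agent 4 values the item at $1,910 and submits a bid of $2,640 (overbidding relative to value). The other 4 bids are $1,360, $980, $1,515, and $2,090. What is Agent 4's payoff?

The bidder's payoff: -$180.

Highest competing bid: $2,090.
Agent 4's bid $2,640 is the highest overall, so Agent 4 wins and pays the second-highest bid, $2,090.
Payoff = value − price = $1,910 − $2,090 = -$180.
Overbidding won the item at a price above value — truthful bidding would have avoided this loss.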